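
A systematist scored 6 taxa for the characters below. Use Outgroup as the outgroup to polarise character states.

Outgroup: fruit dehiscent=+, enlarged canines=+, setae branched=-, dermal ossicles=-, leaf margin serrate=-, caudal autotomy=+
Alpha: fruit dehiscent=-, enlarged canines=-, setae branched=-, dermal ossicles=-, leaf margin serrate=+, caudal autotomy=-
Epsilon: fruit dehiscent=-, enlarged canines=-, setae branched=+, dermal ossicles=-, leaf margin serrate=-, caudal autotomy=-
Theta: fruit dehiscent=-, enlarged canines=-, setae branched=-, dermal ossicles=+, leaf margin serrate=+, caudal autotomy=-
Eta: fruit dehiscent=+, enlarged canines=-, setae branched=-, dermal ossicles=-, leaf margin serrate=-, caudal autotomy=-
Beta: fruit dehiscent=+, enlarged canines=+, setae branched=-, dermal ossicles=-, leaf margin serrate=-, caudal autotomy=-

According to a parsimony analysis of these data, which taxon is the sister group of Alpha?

Character polarity is set by the outgroup: the derived state is whichever differs from the outgroup's state, so for fruit dehiscent, enlarged canines, caudal autotomy the derived state is '-', and for the remaining characters it is '+'.
fruit dehiscent (derived state '-') is shared by Alpha, Epsilon, and Theta — a synapomorphy uniting that clade.
enlarged canines (derived state '-') is shared by Alpha, Epsilon, Eta, and Theta — a synapomorphy uniting that clade.
setae branched (derived state '+') is unique to Epsilon (autapomorphy; uninformative for grouping).
dermal ossicles: derived state '+' in Theta only — an autapomorphy, so it tells us nothing about relationships among taxa.
Only Alpha and Theta show the derived state '+' for leaf margin serrate, supporting them as a clade.
All ingroup taxa share the derived state '-' for caudal autotomy; it defines the ingroup but does not resolve relationships within it.
Most parsimonious ingroup topology: ((Eta,((Theta,Alpha),Epsilon)),Beta).
Alpha and Theta form a cherry on this tree, so they are sister taxa.

Theta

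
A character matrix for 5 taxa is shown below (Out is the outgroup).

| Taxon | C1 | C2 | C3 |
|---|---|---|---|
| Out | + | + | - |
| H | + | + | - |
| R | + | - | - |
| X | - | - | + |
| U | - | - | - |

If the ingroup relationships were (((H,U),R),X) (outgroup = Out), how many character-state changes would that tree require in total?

Map each character onto (((H,U),R),X) (rooted by Out) and count the minimum state changes it requires (Fitch parsimony):
C1: 2; C2: 2; C3: 1.
Total tree length = 5.

5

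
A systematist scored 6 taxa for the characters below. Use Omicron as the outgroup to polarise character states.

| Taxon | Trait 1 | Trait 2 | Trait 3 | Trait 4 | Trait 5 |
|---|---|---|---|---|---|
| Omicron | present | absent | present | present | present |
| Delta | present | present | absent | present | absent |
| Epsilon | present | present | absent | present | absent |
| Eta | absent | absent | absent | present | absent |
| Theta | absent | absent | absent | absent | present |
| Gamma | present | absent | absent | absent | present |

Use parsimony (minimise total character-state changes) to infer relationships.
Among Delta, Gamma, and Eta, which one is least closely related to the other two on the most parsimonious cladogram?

Gamma

Character polarity is set by the outgroup: the derived state is whichever differs from the outgroup's state, so for Trait 1, Trait 3, Trait 4, Trait 5 the derived state is 'absent', and for the remaining characters it is 'present'.
Trait 1 (state 'absent') occurs in Eta and Theta but conflicts with the nesting implied by the other characters — most parsimoniously interpreted as homoplasy.
Trait 2: derived state 'present' in Delta and Epsilon only — synapomorphy for {Delta, Epsilon}.
All ingroup taxa share the derived state 'absent' for Trait 3; it defines the ingroup but does not resolve relationships within it.
Trait 4 (derived state 'absent') is shared by Gamma and Theta — a synapomorphy uniting that clade.
Trait 5 (derived state 'absent') is shared by Delta, Epsilon, and Eta — a synapomorphy uniting that clade.
Most parsimonious ingroup topology: (((Delta,Epsilon),Eta),(Theta,Gamma)).
Delta and Eta share a more recent common ancestor with each other than either does with Gamma, so Gamma is the least closely related of the three.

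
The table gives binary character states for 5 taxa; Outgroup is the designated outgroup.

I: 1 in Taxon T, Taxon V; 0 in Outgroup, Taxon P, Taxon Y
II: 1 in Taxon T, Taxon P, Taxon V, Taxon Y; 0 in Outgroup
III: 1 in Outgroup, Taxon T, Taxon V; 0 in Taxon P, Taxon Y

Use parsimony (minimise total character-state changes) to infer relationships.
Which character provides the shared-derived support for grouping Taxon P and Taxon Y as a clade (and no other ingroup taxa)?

Character polarity is set by the outgroup: the derived state is whichever differs from the outgroup's state, so for III the derived state is '0', and for the remaining characters it is '1'.
I (derived state '1') is shared by Taxon T and Taxon V — a synapomorphy uniting that clade.
II (derived state '1') is shared by all ingroup taxa — unites the whole ingroup.
III (derived state '0') is shared by Taxon P and Taxon Y — a synapomorphy uniting that clade.
Most parsimonious ingroup topology: ((Taxon T,Taxon V),(Taxon P,Taxon Y)).
The clade {Taxon P, Taxon Y} is supported by III: its derived state '0' occurs in exactly those taxa and in no other taxon (including the outgroup).

III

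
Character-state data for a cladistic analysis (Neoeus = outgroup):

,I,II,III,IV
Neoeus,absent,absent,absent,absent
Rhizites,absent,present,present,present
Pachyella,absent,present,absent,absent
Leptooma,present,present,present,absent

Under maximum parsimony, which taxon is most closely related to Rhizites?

Leptooma

The outgroup has state 'absent' for every character, so 'present' is the derived state throughout.
I: derived state 'present' in Leptooma only — an autapomorphy, so it tells us nothing about relationships among taxa.
II (derived state 'present') is shared by all ingroup taxa — unites the whole ingroup.
III (derived state 'present') is shared by Leptooma and Rhizites — a synapomorphy uniting that clade.
IV: derived state 'present' in Rhizites only — an autapomorphy, so it tells us nothing about relationships among taxa.
Most parsimonious ingroup topology: ((Rhizites,Leptooma),Pachyella).
Rhizites and Leptooma form a cherry on this tree, so they are sister taxa.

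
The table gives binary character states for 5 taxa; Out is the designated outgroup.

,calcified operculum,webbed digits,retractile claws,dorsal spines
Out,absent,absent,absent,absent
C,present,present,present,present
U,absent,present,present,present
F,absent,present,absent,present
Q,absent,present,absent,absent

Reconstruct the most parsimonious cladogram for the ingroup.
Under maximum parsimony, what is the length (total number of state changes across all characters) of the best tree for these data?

4

The outgroup has state 'absent' for every character, so 'present' is the derived state throughout.
calcified operculum: derived state 'present' in C only — an autapomorphy, so it tells us nothing about relationships among taxa.
All ingroup taxa share the derived state 'present' for webbed digits; it defines the ingroup but does not resolve relationships within it.
retractile claws (derived state 'present') is shared by C and U — a synapomorphy uniting that clade.
dorsal spines (derived state 'present') is shared by C, F, and U — a synapomorphy uniting that clade.
Most parsimonious ingroup topology: (((C,U),F),Q).
Changes per character on this tree: calcified operculum: 1; webbed digits: 1; retractile claws: 1; dorsal spines: 1.
Total = 4.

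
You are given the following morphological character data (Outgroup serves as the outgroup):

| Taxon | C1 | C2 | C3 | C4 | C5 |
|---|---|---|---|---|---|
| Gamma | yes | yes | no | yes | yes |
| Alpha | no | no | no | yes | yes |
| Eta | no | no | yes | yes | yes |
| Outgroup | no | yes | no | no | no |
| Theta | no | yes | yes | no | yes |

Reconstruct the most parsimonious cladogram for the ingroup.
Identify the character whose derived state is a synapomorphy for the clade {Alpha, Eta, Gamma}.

Character polarity is set by the outgroup: the derived state is whichever differs from the outgroup's state, so for C2 the derived state is 'no', and for the remaining characters it is 'yes'.
C1: derived state 'yes' in Gamma only — an autapomorphy, so it tells us nothing about relationships among taxa.
Only Alpha and Eta show the derived state 'no' for C2, supporting them as a clade.
C3 (state 'yes') occurs in Eta and Theta but conflicts with the nesting implied by the other characters — most parsimoniously interpreted as homoplasy.
C4: derived state 'yes' in Alpha, Eta, and Gamma only — synapomorphy for {Alpha, Eta, Gamma}.
C5 (derived state 'yes') is shared by all ingroup taxa — unites the whole ingroup.
Most parsimonious ingroup topology: (((Eta,Alpha),Gamma),Theta).
The clade {Alpha, Eta, Gamma} is supported by C4: its derived state 'yes' occurs in exactly those taxa and in no other taxon (including the outgroup).

C4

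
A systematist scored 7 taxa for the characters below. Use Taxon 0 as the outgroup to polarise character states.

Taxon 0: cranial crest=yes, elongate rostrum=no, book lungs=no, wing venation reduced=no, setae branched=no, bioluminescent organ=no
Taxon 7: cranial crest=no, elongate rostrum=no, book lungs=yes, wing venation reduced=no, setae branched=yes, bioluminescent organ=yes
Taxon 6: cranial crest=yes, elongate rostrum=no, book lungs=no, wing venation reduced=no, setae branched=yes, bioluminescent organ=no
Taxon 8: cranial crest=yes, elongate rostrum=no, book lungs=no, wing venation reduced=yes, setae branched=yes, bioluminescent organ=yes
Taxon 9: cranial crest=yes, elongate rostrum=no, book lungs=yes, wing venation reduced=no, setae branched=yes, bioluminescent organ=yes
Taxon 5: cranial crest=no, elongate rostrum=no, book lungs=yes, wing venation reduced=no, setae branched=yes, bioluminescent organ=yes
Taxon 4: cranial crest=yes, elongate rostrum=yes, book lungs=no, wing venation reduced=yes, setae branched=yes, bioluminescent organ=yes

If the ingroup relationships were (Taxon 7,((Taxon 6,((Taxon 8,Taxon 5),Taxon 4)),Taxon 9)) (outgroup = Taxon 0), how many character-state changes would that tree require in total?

Map each character onto (Taxon 7,((Taxon 6,((Taxon 8,Taxon 5),Taxon 4)),Taxon 9)) (rooted by Taxon 0) and count the minimum state changes it requires (Fitch parsimony):
cranial crest: 2; elongate rostrum: 1; book lungs: 3; wing venation reduced: 2; setae branched: 1; bioluminescent organ: 2.
Total tree length = 11.

11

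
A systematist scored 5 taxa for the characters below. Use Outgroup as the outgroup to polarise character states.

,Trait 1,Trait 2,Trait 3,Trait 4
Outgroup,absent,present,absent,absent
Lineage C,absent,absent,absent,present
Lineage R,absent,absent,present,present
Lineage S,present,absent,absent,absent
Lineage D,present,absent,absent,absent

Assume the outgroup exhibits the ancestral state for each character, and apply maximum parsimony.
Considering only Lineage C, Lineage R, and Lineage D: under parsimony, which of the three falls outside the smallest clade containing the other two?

Character polarity is set by the outgroup: the derived state is whichever differs from the outgroup's state, so for Trait 2 the derived state is 'absent', and for the remaining characters it is 'present'.
Trait 1: derived state 'present' in Lineage D and Lineage S only — synapomorphy for {Lineage D, Lineage S}.
Trait 2 (derived state 'absent') is shared by all ingroup taxa — unites the whole ingroup.
Trait 3: derived state 'present' in Lineage R only — an autapomorphy, so it tells us nothing about relationships among taxa.
Only Lineage C and Lineage R show the derived state 'present' for Trait 4, supporting them as a clade.
Most parsimonious ingroup topology: ((Lineage C,Lineage R),(Lineage S,Lineage D)).
Lineage C and Lineage R share a more recent common ancestor with each other than either does with Lineage D, so Lineage D is the least closely related of the three.

Lineage D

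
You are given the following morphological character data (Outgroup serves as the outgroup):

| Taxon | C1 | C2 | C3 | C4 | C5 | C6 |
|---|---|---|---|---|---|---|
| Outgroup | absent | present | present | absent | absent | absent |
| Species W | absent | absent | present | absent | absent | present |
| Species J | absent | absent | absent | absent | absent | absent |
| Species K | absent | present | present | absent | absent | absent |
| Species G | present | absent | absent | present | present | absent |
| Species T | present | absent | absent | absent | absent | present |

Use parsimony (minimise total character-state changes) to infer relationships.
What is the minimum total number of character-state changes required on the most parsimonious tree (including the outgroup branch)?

7

Character polarity is set by the outgroup: the derived state is whichever differs from the outgroup's state, so for C2, C3 the derived state is 'absent', and for the remaining characters it is 'present'.
C1 (derived state 'present') is shared by Species G and Species T — a synapomorphy uniting that clade.
Only Species G, Species J, Species T, and Species W show the derived state 'absent' for C2, supporting them as a clade.
Only Species G, Species J, and Species T show the derived state 'absent' for C3, supporting them as a clade.
C4 (derived state 'present') is unique to Species G (autapomorphy; uninformative for grouping).
C5 (derived state 'present') is unique to Species G (autapomorphy; uninformative for grouping).
C6 (state 'present') occurs in Species T and Species W but conflicts with the nesting implied by the other characters — most parsimoniously interpreted as homoplasy.
Most parsimonious ingroup topology: ((Species W,(Species J,(Species G,Species T))),Species K).
Changes per character on this tree: C1: 1; C2: 1; C3: 1; C4: 1; C5: 1; C6: 2.
Total = 7.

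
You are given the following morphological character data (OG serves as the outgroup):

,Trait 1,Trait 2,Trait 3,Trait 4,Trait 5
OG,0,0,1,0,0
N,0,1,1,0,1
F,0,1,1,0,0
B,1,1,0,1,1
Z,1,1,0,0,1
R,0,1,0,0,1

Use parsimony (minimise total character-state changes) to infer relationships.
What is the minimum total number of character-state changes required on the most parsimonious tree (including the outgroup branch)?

5

Character polarity is set by the outgroup: the derived state is whichever differs from the outgroup's state, so for Trait 3 the derived state is '0', and for the remaining characters it is '1'.
Trait 1: derived state '1' in B and Z only — synapomorphy for {B, Z}.
All ingroup taxa share the derived state '1' for Trait 2; it defines the ingroup but does not resolve relationships within it.
Only B, R, and Z show the derived state '0' for Trait 3, supporting them as a clade.
Trait 4 (derived state '1') is unique to B (autapomorphy; uninformative for grouping).
Trait 5 (derived state '1') is shared by B, N, R, and Z — a synapomorphy uniting that clade.
Most parsimonious ingroup topology: ((N,((B,Z),R)),F).
Changes per character on this tree: Trait 1: 1; Trait 2: 1; Trait 3: 1; Trait 4: 1; Trait 5: 1.
Total = 5.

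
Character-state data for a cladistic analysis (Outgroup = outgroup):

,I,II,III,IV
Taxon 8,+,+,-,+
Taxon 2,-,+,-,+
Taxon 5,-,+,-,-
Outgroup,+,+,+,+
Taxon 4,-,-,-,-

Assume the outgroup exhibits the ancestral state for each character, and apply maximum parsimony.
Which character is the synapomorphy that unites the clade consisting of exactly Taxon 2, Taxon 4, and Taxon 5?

The outgroup has state '+' for every character, so '-' is the derived state throughout.
I (derived state '-') is shared by Taxon 2, Taxon 4, and Taxon 5 — a synapomorphy uniting that clade.
II: derived state '-' in Taxon 4 only — an autapomorphy, so it tells us nothing about relationships among taxa.
All ingroup taxa share the derived state '-' for III; it defines the ingroup but does not resolve relationships within it.
IV (derived state '-') is shared by Taxon 4 and Taxon 5 — a synapomorphy uniting that clade.
Most parsimonious ingroup topology: ((Taxon 2,(Taxon 4,Taxon 5)),Taxon 8).
The clade {Taxon 2, Taxon 4, Taxon 5} is supported by I: its derived state '-' occurs in exactly those taxa and in no other taxon (including the outgroup).

I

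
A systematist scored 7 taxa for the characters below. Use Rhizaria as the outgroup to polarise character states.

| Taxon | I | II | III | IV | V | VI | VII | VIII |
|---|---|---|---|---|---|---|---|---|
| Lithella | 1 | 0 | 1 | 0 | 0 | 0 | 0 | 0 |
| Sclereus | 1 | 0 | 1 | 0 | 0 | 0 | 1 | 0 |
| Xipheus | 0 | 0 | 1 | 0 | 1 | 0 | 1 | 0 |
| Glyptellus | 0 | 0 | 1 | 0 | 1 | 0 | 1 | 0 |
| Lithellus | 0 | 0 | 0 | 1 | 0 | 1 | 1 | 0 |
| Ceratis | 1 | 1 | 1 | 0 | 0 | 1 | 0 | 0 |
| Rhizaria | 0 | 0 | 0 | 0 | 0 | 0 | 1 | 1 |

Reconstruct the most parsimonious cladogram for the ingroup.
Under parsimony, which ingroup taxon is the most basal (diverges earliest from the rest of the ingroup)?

Lithellus

Character polarity is set by the outgroup: the derived state is whichever differs from the outgroup's state, so for VII, VIII the derived state is '0', and for the remaining characters it is '1'.
Only Ceratis, Lithella, and Sclereus show the derived state '1' for I, supporting them as a clade.
II: derived state '1' in Ceratis only — an autapomorphy, so it tells us nothing about relationships among taxa.
Only Ceratis, Glyptellus, Lithella, Sclereus, and Xipheus show the derived state '1' for III, supporting them as a clade.
IV (derived state '1') is unique to Lithellus (autapomorphy; uninformative for grouping).
V: derived state '1' in Glyptellus and Xipheus only — synapomorphy for {Glyptellus, Xipheus}.
VI (state '1') occurs in Ceratis and Lithellus but conflicts with the nesting implied by the other characters — most parsimoniously interpreted as homoplasy.
VII (derived state '0') is shared by Ceratis and Lithella — a synapomorphy uniting that clade.
VIII (derived state '0') is shared by all ingroup taxa — unites the whole ingroup.
Most parsimonious ingroup topology: (((Sclereus,(Lithella,Ceratis)),(Glyptellus,Xipheus)),Lithellus).
Lithellus is sister to the clade containing all other ingroup taxa, so it is the earliest-diverging (most basal) ingroup lineage.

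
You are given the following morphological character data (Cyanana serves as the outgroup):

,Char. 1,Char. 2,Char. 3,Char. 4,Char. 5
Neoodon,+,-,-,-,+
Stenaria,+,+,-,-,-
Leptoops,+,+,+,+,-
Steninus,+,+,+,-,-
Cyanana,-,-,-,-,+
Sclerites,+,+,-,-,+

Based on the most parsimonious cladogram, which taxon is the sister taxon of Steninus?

Character polarity is set by the outgroup: the derived state is whichever differs from the outgroup's state, so for Char. 5 the derived state is '-', and for the remaining characters it is '+'.
All ingroup taxa share the derived state '+' for Char. 1; it defines the ingroup but does not resolve relationships within it.
Char. 2 (derived state '+') is shared by Leptoops, Sclerites, Stenaria, and Steninus — a synapomorphy uniting that clade.
Only Leptoops and Steninus show the derived state '+' for Char. 3, supporting them as a clade.
Char. 4: derived state '+' in Leptoops only — an autapomorphy, so it tells us nothing about relationships among taxa.
Char. 5 (derived state '-') is shared by Leptoops, Stenaria, and Steninus — a synapomorphy uniting that clade.
Most parsimonious ingroup topology: ((((Leptoops,Steninus),Stenaria),Sclerites),Neoodon).
Steninus and Leptoops form a cherry on this tree, so they are sister taxa.

Leptoops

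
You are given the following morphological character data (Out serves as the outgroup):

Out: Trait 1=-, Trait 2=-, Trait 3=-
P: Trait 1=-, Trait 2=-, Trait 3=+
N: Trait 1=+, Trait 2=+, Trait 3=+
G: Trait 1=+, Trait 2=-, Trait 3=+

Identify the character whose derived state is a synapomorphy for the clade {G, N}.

The outgroup has state '-' for every character, so '+' is the derived state throughout.
Trait 1: derived state '+' in G and N only — synapomorphy for {G, N}.
Trait 2 (derived state '+') is unique to N (autapomorphy; uninformative for grouping).
Trait 3 (derived state '+') is shared by all ingroup taxa — unites the whole ingroup.
Most parsimonious ingroup topology: (P,(N,G)).
The clade {G, N} is supported by Trait 1: its derived state '+' occurs in exactly those taxa and in no other taxon (including the outgroup).

Trait 1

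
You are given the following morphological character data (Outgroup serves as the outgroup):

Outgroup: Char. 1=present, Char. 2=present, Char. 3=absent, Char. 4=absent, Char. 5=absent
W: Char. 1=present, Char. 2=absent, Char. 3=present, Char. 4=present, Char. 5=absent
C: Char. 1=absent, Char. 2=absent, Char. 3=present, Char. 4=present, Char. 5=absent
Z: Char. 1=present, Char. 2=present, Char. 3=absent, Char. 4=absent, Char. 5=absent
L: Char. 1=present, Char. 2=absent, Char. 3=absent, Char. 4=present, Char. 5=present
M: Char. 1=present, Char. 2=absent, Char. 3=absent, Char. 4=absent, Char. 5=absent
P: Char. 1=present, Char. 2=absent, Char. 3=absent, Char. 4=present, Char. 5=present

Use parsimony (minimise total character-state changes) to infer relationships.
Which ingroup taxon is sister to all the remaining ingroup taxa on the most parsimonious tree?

Z

Character polarity is set by the outgroup: the derived state is whichever differs from the outgroup's state, so for Char. 1, Char. 2 the derived state is 'absent', and for the remaining characters it is 'present'.
Char. 1 (derived state 'absent') is unique to C (autapomorphy; uninformative for grouping).
Only C, L, M, P, and W show the derived state 'absent' for Char. 2, supporting them as a clade.
Char. 3: derived state 'present' in C and W only — synapomorphy for {C, W}.
Char. 4: derived state 'present' in C, L, P, and W only — synapomorphy for {C, L, P, W}.
Only L and P show the derived state 'present' for Char. 5, supporting them as a clade.
Most parsimonious ingroup topology: ((((W,C),(L,P)),M),Z).
Z is sister to the clade containing all other ingroup taxa, so it is the earliest-diverging (most basal) ingroup lineage.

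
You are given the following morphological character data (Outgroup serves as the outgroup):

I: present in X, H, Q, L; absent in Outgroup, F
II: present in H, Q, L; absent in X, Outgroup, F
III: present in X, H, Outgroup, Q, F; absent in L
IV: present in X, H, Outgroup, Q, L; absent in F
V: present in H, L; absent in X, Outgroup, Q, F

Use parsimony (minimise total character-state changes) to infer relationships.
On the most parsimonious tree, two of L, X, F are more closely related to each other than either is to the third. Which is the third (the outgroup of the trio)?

Character polarity is set by the outgroup: the derived state is whichever differs from the outgroup's state, so for III, IV the derived state is 'absent', and for the remaining characters it is 'present'.
I: derived state 'present' in H, L, Q, and X only — synapomorphy for {H, L, Q, X}.
II (derived state 'present') is shared by H, L, and Q — a synapomorphy uniting that clade.
III: derived state 'absent' in L only — an autapomorphy, so it tells us nothing about relationships among taxa.
IV (derived state 'absent') is unique to F (autapomorphy; uninformative for grouping).
V: derived state 'present' in H and L only — synapomorphy for {H, L}.
Most parsimonious ingroup topology: ((X,((L,H),Q)),F).
L and X share a more recent common ancestor with each other than either does with F, so F is the least closely related of the three.

F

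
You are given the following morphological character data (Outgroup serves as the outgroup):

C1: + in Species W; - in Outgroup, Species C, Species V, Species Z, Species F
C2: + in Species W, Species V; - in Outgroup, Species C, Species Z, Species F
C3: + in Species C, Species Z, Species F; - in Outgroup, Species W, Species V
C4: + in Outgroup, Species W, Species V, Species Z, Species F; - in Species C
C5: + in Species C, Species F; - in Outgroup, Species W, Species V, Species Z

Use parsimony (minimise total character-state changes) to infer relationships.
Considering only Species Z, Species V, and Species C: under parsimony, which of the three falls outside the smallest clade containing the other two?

Species V

Character polarity is set by the outgroup: the derived state is whichever differs from the outgroup's state, so for C4 the derived state is '-', and for the remaining characters it is '+'.
C1: derived state '+' in Species W only — an autapomorphy, so it tells us nothing about relationships among taxa.
C2: derived state '+' in Species V and Species W only — synapomorphy for {Species V, Species W}.
C3: derived state '+' in Species C, Species F, and Species Z only — synapomorphy for {Species C, Species F, Species Z}.
C4: derived state '-' in Species C only — an autapomorphy, so it tells us nothing about relationships among taxa.
Only Species C and Species F show the derived state '+' for C5, supporting them as a clade.
Most parsimonious ingroup topology: (((Species C,Species F),Species Z),(Species W,Species V)).
Species C and Species Z share a more recent common ancestor with each other than either does with Species V, so Species V is the least closely related of the three.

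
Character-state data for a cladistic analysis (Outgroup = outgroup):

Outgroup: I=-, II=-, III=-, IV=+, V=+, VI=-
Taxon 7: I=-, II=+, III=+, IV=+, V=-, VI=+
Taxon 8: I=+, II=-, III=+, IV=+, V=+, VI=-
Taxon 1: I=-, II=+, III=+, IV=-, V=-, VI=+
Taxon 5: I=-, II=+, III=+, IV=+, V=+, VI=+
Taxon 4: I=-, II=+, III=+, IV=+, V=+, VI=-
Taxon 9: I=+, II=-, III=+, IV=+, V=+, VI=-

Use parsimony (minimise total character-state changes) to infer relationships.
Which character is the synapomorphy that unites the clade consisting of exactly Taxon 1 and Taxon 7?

V

Character polarity is set by the outgroup: the derived state is whichever differs from the outgroup's state, so for IV, V the derived state is '-', and for the remaining characters it is '+'.
Only Taxon 8 and Taxon 9 show the derived state '+' for I, supporting them as a clade.
II (derived state '+') is shared by Taxon 1, Taxon 4, Taxon 5, and Taxon 7 — a synapomorphy uniting that clade.
III (derived state '+') is shared by all ingroup taxa — unites the whole ingroup.
IV (derived state '-') is unique to Taxon 1 (autapomorphy; uninformative for grouping).
V (derived state '-') is shared by Taxon 1 and Taxon 7 — a synapomorphy uniting that clade.
Only Taxon 1, Taxon 5, and Taxon 7 show the derived state '+' for VI, supporting them as a clade.
Most parsimonious ingroup topology: ((((Taxon 7,Taxon 1),Taxon 5),Taxon 4),(Taxon 8,Taxon 9)).
The clade {Taxon 1, Taxon 7} is supported by V: its derived state '-' occurs in exactly those taxa and in no other taxon (including the outgroup).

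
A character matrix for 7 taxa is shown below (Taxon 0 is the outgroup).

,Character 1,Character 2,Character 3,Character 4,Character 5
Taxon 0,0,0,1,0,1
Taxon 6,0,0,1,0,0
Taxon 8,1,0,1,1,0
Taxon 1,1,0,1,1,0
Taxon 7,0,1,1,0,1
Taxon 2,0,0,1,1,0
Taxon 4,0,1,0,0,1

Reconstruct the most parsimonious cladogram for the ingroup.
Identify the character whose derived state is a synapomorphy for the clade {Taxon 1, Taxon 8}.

Character polarity is set by the outgroup: the derived state is whichever differs from the outgroup's state, so for Character 3, Character 5 the derived state is '0', and for the remaining characters it is '1'.
Character 1 (derived state '1') is shared by Taxon 1 and Taxon 8 — a synapomorphy uniting that clade.
Only Taxon 4 and Taxon 7 show the derived state '1' for Character 2, supporting them as a clade.
Character 3: derived state '0' in Taxon 4 only — an autapomorphy, so it tells us nothing about relationships among taxa.
Character 4: derived state '1' in Taxon 1, Taxon 2, and Taxon 8 only — synapomorphy for {Taxon 1, Taxon 2, Taxon 8}.
Character 5: derived state '0' in Taxon 1, Taxon 2, Taxon 6, and Taxon 8 only — synapomorphy for {Taxon 1, Taxon 2, Taxon 6, Taxon 8}.
Most parsimonious ingroup topology: ((Taxon 6,((Taxon 8,Taxon 1),Taxon 2)),(Taxon 7,Taxon 4)).
The clade {Taxon 1, Taxon 8} is supported by Character 1: its derived state '1' occurs in exactly those taxa and in no other taxon (including the outgroup).

Character 1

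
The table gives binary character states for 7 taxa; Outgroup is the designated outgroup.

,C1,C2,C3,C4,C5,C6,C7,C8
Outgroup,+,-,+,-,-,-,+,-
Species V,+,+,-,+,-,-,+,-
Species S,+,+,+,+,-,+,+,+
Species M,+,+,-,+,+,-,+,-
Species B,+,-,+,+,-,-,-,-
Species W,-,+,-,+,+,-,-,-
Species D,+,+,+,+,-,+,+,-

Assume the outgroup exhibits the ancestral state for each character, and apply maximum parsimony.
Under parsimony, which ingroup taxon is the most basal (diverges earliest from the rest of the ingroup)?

Species B

Character polarity is set by the outgroup: the derived state is whichever differs from the outgroup's state, so for C1, C3, C7 the derived state is '-', and for the remaining characters it is '+'.
C1 (derived state '-') is unique to Species W (autapomorphy; uninformative for grouping).
C2 (derived state '+') is shared by Species D, Species M, Species S, Species V, and Species W — a synapomorphy uniting that clade.
C3: derived state '-' in Species M, Species V, and Species W only — synapomorphy for {Species M, Species V, Species W}.
C4 (derived state '+') is shared by all ingroup taxa — unites the whole ingroup.
C5: derived state '+' in Species M and Species W only — synapomorphy for {Species M, Species W}.
Only Species D and Species S show the derived state '+' for C6, supporting them as a clade.
C7 groups Species B and Species W, which is incompatible with the clades supported by the remaining characters; treating it as convergent (homoplasy) costs fewer steps than any alternative tree.
C8: derived state '+' in Species S only — an autapomorphy, so it tells us nothing about relationships among taxa.
Most parsimonious ingroup topology: (((Species V,(Species M,Species W)),(Species S,Species D)),Species B).
Species B is sister to the clade containing all other ingroup taxa, so it is the earliest-diverging (most basal) ingroup lineage.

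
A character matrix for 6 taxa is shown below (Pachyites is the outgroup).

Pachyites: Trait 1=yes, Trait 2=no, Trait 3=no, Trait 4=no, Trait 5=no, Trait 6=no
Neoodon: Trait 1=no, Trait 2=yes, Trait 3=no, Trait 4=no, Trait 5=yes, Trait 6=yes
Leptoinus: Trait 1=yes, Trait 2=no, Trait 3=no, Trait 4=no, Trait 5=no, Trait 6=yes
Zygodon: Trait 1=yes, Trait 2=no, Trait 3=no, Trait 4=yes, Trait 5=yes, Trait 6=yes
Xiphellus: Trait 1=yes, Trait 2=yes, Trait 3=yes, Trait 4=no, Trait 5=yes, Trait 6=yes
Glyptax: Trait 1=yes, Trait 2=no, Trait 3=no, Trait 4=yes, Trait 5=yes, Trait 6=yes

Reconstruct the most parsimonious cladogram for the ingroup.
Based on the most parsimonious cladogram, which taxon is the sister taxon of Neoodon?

Character polarity is set by the outgroup: the derived state is whichever differs from the outgroup's state, so for Trait 1 the derived state is 'no', and for the remaining characters it is 'yes'.
Trait 1 (derived state 'no') is unique to Neoodon (autapomorphy; uninformative for grouping).
Trait 2 (derived state 'yes') is shared by Neoodon and Xiphellus — a synapomorphy uniting that clade.
Trait 3: derived state 'yes' in Xiphellus only — an autapomorphy, so it tells us nothing about relationships among taxa.
Trait 4 (derived state 'yes') is shared by Glyptax and Zygodon — a synapomorphy uniting that clade.
Only Glyptax, Neoodon, Xiphellus, and Zygodon show the derived state 'yes' for Trait 5, supporting them as a clade.
Trait 6 (derived state 'yes') is shared by all ingroup taxa — unites the whole ingroup.
Most parsimonious ingroup topology: (((Neoodon,Xiphellus),(Zygodon,Glyptax)),Leptoinus).
Neoodon and Xiphellus form a cherry on this tree, so they are sister taxa.

Xiphellus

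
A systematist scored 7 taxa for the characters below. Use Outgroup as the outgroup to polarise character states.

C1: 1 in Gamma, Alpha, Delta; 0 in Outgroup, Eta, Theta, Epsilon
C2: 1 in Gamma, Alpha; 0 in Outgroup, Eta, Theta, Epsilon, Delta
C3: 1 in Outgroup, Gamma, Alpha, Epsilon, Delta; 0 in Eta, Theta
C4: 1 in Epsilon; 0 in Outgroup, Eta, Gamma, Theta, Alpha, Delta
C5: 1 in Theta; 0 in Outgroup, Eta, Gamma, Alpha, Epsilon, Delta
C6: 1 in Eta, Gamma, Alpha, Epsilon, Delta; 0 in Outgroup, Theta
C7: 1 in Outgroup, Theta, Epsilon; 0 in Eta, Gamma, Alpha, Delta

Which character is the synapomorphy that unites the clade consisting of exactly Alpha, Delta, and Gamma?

C1

Character polarity is set by the outgroup: the derived state is whichever differs from the outgroup's state, so for C3, C7 the derived state is '0', and for the remaining characters it is '1'.
C1 (derived state '1') is shared by Alpha, Delta, and Gamma — a synapomorphy uniting that clade.
Only Alpha and Gamma show the derived state '1' for C2, supporting them as a clade.
C3 (state '0') occurs in Eta and Theta but conflicts with the nesting implied by the other characters — most parsimoniously interpreted as homoplasy.
C4 (derived state '1') is unique to Epsilon (autapomorphy; uninformative for grouping).
C5 (derived state '1') is unique to Theta (autapomorphy; uninformative for grouping).
C6 (derived state '1') is shared by Alpha, Delta, Epsilon, Eta, and Gamma — a synapomorphy uniting that clade.
C7: derived state '0' in Alpha, Delta, Eta, and Gamma only — synapomorphy for {Alpha, Delta, Eta, Gamma}.
Most parsimonious ingroup topology: (((Eta,((Gamma,Alpha),Delta)),Epsilon),Theta).
The clade {Alpha, Delta, Gamma} is supported by C1: its derived state '1' occurs in exactly those taxa and in no other taxon (including the outgroup).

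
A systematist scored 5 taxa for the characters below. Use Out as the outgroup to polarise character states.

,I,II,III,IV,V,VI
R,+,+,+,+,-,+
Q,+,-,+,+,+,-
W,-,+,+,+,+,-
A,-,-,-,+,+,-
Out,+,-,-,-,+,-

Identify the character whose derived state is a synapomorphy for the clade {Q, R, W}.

III

Character polarity is set by the outgroup: the derived state is whichever differs from the outgroup's state, so for I, V the derived state is '-', and for the remaining characters it is '+'.
I (state '-') occurs in A and W but conflicts with the nesting implied by the other characters — most parsimoniously interpreted as homoplasy.
II: derived state '+' in R and W only — synapomorphy for {R, W}.
III: derived state '+' in Q, R, and W only — synapomorphy for {Q, R, W}.
All ingroup taxa share the derived state '+' for IV; it defines the ingroup but does not resolve relationships within it.
V (derived state '-') is unique to R (autapomorphy; uninformative for grouping).
VI: derived state '+' in R only — an autapomorphy, so it tells us nothing about relationships among taxa.
Most parsimonious ingroup topology: ((Q,(W,R)),A).
The clade {Q, R, W} is supported by III: its derived state '+' occurs in exactly those taxa and in no other taxon (including the outgroup).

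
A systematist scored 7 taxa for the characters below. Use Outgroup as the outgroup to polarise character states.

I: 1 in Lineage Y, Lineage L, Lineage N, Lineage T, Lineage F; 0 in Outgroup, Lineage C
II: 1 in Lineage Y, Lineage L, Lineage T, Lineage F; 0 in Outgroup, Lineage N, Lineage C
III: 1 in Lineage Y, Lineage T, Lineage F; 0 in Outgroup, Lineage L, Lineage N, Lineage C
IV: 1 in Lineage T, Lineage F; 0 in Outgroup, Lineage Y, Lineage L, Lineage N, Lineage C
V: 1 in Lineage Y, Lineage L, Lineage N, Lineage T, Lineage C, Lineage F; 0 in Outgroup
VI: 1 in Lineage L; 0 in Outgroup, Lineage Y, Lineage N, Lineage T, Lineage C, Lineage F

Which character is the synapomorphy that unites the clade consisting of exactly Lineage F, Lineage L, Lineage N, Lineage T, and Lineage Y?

The outgroup has state '0' for every character, so '1' is the derived state throughout.
I (derived state '1') is shared by Lineage F, Lineage L, Lineage N, Lineage T, and Lineage Y — a synapomorphy uniting that clade.
II: derived state '1' in Lineage F, Lineage L, Lineage T, and Lineage Y only — synapomorphy for {Lineage F, Lineage L, Lineage T, Lineage Y}.
III (derived state '1') is shared by Lineage F, Lineage T, and Lineage Y — a synapomorphy uniting that clade.
Only Lineage F and Lineage T show the derived state '1' for IV, supporting them as a clade.
All ingroup taxa share the derived state '1' for V; it defines the ingroup but does not resolve relationships within it.
VI (derived state '1') is unique to Lineage L (autapomorphy; uninformative for grouping).
Most parsimonious ingroup topology: (((((Lineage F,Lineage T),Lineage Y),Lineage L),Lineage N),Lineage C).
The clade {Lineage F, Lineage L, Lineage N, Lineage T, Lineage Y} is supported by I: its derived state '1' occurs in exactly those taxa and in no other taxon (including the outgroup).

I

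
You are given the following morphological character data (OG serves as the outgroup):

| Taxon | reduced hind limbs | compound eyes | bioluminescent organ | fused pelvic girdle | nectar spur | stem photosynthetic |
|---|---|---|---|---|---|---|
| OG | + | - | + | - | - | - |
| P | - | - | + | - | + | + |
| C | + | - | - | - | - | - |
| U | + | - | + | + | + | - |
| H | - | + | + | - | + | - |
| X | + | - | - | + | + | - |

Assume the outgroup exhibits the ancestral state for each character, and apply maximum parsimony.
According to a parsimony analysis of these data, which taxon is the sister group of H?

P

Character polarity is set by the outgroup: the derived state is whichever differs from the outgroup's state, so for reduced hind limbs, bioluminescent organ the derived state is '-', and for the remaining characters it is '+'.
reduced hind limbs (derived state '-') is shared by H and P — a synapomorphy uniting that clade.
compound eyes: derived state '+' in H only — an autapomorphy, so it tells us nothing about relationships among taxa.
bioluminescent organ (state '-') occurs in C and X but conflicts with the nesting implied by the other characters — most parsimoniously interpreted as homoplasy.
fused pelvic girdle: derived state '+' in U and X only — synapomorphy for {U, X}.
Only H, P, U, and X show the derived state '+' for nectar spur, supporting them as a clade.
stem photosynthetic: derived state '+' in P only — an autapomorphy, so it tells us nothing about relationships among taxa.
Most parsimonious ingroup topology: (((P,H),(U,X)),C).
H and P form a cherry on this tree, so they are sister taxa.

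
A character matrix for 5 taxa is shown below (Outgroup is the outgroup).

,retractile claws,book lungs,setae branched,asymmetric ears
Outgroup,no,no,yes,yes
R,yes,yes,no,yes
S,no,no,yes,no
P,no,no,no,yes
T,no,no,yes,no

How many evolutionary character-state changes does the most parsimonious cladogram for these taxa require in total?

4

Character polarity is set by the outgroup: the derived state is whichever differs from the outgroup's state, so for setae branched, asymmetric ears the derived state is 'no', and for the remaining characters it is 'yes'.
retractile claws: derived state 'yes' in R only — an autapomorphy, so it tells us nothing about relationships among taxa.
book lungs: derived state 'yes' in R only — an autapomorphy, so it tells us nothing about relationships among taxa.
setae branched: derived state 'no' in P and R only — synapomorphy for {P, R}.
Only S and T show the derived state 'no' for asymmetric ears, supporting them as a clade.
Most parsimonious ingroup topology: ((R,P),(S,T)).
Changes per character on this tree: retractile claws: 1; book lungs: 1; setae branched: 1; asymmetric ears: 1.
Total = 4.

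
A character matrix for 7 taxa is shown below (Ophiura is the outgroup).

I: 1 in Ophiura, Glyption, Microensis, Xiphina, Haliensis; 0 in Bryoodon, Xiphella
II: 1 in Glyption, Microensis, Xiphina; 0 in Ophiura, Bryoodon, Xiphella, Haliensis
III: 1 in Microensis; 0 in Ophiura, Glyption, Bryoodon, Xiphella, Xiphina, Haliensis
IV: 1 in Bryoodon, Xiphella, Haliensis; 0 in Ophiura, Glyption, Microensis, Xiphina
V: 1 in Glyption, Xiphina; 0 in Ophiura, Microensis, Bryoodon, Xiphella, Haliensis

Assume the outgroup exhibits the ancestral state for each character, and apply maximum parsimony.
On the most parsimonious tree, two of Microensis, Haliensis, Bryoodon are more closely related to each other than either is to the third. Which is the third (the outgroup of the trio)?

Character polarity is set by the outgroup: the derived state is whichever differs from the outgroup's state, so for I the derived state is '0', and for the remaining characters it is '1'.
I (derived state '0') is shared by Bryoodon and Xiphella — a synapomorphy uniting that clade.
Only Glyption, Microensis, and Xiphina show the derived state '1' for II, supporting them as a clade.
III: derived state '1' in Microensis only — an autapomorphy, so it tells us nothing about relationships among taxa.
IV: derived state '1' in Bryoodon, Haliensis, and Xiphella only — synapomorphy for {Bryoodon, Haliensis, Xiphella}.
V (derived state '1') is shared by Glyption and Xiphina — a synapomorphy uniting that clade.
Most parsimonious ingroup topology: (((Glyption,Xiphina),Microensis),((Bryoodon,Xiphella),Haliensis)).
Haliensis and Bryoodon share a more recent common ancestor with each other than either does with Microensis, so Microensis is the least closely related of the three.

Microensis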